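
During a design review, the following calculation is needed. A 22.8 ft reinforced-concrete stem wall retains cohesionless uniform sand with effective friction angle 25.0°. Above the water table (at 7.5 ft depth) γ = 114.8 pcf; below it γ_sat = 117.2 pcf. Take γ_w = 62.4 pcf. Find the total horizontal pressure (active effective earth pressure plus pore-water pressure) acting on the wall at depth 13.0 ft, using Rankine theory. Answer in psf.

815 psf

K_a = (1 − sin φ)/(1 + sin φ) = 0.4059.
γ' = 117.2 − 62.4 = 54.80 pcf.
Effective vertical stress at 13.0 ft: σ'_v = 114.8×7.5 + 54.80×5.50 = 1162 psf.
σ'_h = K_a σ'_v = 0.4059 × 1162 = 471.8 psf; u = γ_w × 5.50 = 343.2 psf.
Total σ_h = 471.8 + 343.2 = 815.0 psf.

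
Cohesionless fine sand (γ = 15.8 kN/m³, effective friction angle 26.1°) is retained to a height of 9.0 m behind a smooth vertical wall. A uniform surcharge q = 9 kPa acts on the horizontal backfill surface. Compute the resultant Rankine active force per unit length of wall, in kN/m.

K_a = tan²(45° − φ/2) = 0.3889.
Soil triangle: ½ K_a γ H² = 0.5×0.3889×15.8×9.0² = 248.9 kN/m.
Surcharge rectangle: K_a q H = 0.3889×9×9.0 = 31.50 kN/m.
Total = 248.9 + 31.50 = 280.4 kN/m.

280 kN/m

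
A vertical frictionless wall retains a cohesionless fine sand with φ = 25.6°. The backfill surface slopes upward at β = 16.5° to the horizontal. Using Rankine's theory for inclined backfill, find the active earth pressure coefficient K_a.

0.473

K_a = cos β · (cos β − √(cos²β − cos²φ)) / (cos β + √(cos²β − cos²φ)).
cos β = 0.9588, cos φ = 0.9018, √(cos²β − cos²φ) = 0.3256.
K_a = 0.9588 × (0.9588 − 0.3256)/(0.9588 + 0.3256) = 0.4727.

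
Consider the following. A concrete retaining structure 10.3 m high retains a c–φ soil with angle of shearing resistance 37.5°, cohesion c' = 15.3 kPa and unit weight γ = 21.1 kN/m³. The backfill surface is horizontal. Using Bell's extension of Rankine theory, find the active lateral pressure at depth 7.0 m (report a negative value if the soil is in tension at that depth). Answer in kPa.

K_a = (1 − sin φ)/(1 + sin φ) = 0.2432.
σ_a = K_a γ z − 2c√K_a = 0.2432×21.1×7.0 − 2×15.3×0.4931 = 20.83 kPa.

20.8 kPa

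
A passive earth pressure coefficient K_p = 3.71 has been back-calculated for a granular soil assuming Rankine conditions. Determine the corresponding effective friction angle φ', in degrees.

35.1°

K_p = (1+sin φ)/(1−sin φ) ⇒ sin φ = (K_p − 1)/(K_p + 1) = 0.5754.
φ = arcsin(0.5754) = 35.13°.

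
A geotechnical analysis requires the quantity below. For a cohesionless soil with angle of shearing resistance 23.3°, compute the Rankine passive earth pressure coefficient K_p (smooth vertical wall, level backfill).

2.31

K_p = (1 + sin φ)/(1 − sin φ) = tan²(45° + 23.3°/2) = 2.309.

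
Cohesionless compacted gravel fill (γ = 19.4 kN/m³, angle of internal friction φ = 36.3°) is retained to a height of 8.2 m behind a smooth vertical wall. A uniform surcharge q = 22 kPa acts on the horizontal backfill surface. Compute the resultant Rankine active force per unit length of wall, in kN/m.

213 kN/m

K_a = tan²(45° − φ/2) = 0.2563.
Soil triangle: ½ K_a γ H² = 0.5×0.2563×19.4×8.2² = 167.1 kN/m.
Surcharge rectangle: K_a q H = 0.2563×22×8.2 = 46.23 kN/m.
Total = 167.1 + 46.23 = 213.4 kN/m.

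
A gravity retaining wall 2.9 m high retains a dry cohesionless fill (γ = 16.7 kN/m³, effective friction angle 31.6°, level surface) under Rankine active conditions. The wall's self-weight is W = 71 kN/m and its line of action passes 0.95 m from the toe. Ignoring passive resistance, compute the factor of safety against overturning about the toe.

K_a = tan²(45° − 31.6°/2) = 0.3123.
P_a = ½K_aγH² = 0.5×0.3123×16.7×2.9² = 21.93 kN/m, acting at H/3 = 0.9667 m above the base.
Overturning moment M_o = P_a × H/3 = 21.93 × 0.9667 = 21.20.
Resisting moment M_r = W × 0.95 = 71 × 0.95 = 67.45.
FS_overturning = M_r/M_o = 67.45/21.20 = 3.181.

3.18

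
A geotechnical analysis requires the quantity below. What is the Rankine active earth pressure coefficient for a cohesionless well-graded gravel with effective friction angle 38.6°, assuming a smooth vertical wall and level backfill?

0.232

K_a = tan²(45° − φ/2) = tan²(25.70°) = 0.2316.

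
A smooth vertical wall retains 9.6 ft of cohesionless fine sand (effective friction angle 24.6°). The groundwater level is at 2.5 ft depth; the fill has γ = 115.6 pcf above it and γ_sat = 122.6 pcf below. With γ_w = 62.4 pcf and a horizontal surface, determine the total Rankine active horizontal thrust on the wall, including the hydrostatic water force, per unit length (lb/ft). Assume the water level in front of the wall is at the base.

K_a = tan²(45° − φ/2) = 0.4121.
γ' = 122.6 − 62.4 = 60.20 pcf. Depth below WT = 7.1 ft.
σ'_h at WT = K_a γ d_w = 119.1 psf; at base = 119.1 + K_a γ' × 7.1 = 295.3 psf.
P₁ (0–2.5 ft) = ½×119.1×2.5 = 148.9. P₂ (2.5–9.6 ft) = ½(119.1+295.3)×7.1 = 1471.
P_w = ½ γ_w h₂² = 0.5×62.4×7.1² = 1573. Total = 148.9+1471+1573 = 3193 lb/ft.

3190 lb/ft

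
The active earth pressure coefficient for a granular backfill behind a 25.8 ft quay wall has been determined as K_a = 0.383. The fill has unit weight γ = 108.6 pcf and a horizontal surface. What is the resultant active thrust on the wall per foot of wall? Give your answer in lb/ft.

13800 lb/ft

P = ½ K_a γ H² = 0.5 × 0.383 × 108.6 × 25.8² = 13840 lb/ft.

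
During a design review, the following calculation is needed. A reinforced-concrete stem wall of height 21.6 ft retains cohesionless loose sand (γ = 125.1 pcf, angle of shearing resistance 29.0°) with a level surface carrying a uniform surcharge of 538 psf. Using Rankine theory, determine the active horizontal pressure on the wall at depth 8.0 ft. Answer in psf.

K_a = (1 − sin φ)/(1 + sin φ) = 0.3470.
σ_v = γz + q = 125.1 × 8.0 + 538 = 1539 psf.
σ_h = K_a σ_v = 0.3470 × 1539 = 533.9 psf.

534 psf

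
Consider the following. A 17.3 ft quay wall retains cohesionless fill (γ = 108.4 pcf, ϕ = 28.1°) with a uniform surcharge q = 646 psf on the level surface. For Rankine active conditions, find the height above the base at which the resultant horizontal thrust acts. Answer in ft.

K_a = 0.3596.
Triangular part P₁ = ½K_aγH² = 5833 at H/3 = 5.767 ft; rectangular part P₂ = K_a q H = 4019 at H/2 = 8.650 ft.
ȳ = (P₁·5.767 + P₂·8.650)/(P₁+P₂) = 6.943 ft.

6.94 ft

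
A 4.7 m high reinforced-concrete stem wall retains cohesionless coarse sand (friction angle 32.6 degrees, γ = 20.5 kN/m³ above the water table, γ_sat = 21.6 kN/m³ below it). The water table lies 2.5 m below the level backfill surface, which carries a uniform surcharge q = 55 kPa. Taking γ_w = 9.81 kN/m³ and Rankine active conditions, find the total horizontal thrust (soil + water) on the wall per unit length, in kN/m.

163 kN/m

K_a = tan²(45° − φ/2) = 0.2997.
γ' = 21.6 − 9.81 = 11.79 kN/m³. h₂ = H − d_w = 2.2 m.
σ'_h: at surface K_a·q = 16.49; at WT K_a(q+γd_w) = 31.85; at base K_a(q+γd_w+γ'h₂) = 39.62 kPa.
P₁ = ½(16.49+31.85)×2.5 = 60.42; P₂ = ½(31.85+39.62)×2.2 = 78.62; P_w = ½γ_w h₂² = 23.74.
Total = 60.42+78.62+23.74 = 162.8 kN/m.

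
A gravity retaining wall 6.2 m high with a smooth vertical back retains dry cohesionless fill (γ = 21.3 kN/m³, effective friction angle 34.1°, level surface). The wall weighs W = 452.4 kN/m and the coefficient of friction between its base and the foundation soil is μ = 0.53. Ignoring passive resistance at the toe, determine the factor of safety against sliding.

K_a = tan²(45° − 34.1°/2) = 0.2815.
P_a = ½K_aγH² = 0.5×0.2815×21.3×6.2² = 115.3 kN/m, acting at H/3 = 2.067 m above the base.
FS_sliding = μW / P_a = 0.53×452.4 / 115.3 = 2.080.

2.08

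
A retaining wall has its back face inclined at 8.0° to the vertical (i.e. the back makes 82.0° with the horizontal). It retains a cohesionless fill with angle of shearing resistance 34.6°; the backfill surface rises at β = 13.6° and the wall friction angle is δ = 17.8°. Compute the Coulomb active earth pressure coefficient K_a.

0.371

K_a = sin²(α+φ) / [sin²α · sin(α−δ) · (1 + √{sin(φ+δ)sin(φ−β) / (sin(α−δ)sin(α+β))})²].
With α = 82.0°, φ = 34.6°, δ = 17.8°, β = 13.6°: K_a = 0.3707.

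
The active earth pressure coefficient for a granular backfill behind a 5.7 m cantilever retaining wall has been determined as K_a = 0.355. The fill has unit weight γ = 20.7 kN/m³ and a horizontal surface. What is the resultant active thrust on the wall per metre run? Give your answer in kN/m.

P = ½ K_a γ H² = 0.5 × 0.355 × 20.7 × 5.7² = 119.4 kN/m.

119 kN/m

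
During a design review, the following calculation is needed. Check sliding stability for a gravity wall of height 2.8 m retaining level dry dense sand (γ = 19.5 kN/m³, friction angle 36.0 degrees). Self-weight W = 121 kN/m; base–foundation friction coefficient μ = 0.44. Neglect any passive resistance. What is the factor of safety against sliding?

K_a = tan²(45° − 36.0°/2) = 0.2596.
P_a = ½K_aγH² = 0.5×0.2596×19.5×2.8² = 19.85 kN/m, acting at H/3 = 0.9333 m above the base.
FS_sliding = μW / P_a = 0.44×121 / 19.85 = 2.683.

2.68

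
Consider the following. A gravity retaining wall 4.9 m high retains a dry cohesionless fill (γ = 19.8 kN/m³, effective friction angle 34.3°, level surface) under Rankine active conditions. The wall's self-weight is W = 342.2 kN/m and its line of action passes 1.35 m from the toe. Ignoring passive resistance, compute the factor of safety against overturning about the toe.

K_a = tan²(45° − 34.3°/2) = 0.2792.
P_a = ½K_aγH² = 0.5×0.2792×19.8×4.9² = 66.36 kN/m, acting at H/3 = 1.633 m above the base.
Overturning moment M_o = P_a × H/3 = 66.36 × 1.633 = 108.4.
Resisting moment M_r = W × 1.35 = 342.2 × 1.35 = 462.0.
FS_overturning = M_r/M_o = 462.0/108.4 = 4.262.

4.26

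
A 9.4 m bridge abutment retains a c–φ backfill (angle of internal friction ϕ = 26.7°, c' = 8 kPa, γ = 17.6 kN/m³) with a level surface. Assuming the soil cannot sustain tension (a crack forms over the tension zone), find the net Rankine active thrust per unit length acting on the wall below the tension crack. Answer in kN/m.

K_a = 0.3800; √K_a = 0.6164.
Tension-crack depth z_c = 2c/(γ√K_a) = 2×8/(17.6×0.6164) = 1.475 m.
σ_a at base = K_a γ H − 2c√K_a = 0.3800×17.6×9.4 − 2×8×0.6164 = 53.00 kPa.
P_a = ½ × 53.00 × (H − z_c) = 0.5×53.00×7.925 = 210.0 kN/m.

210 kN/m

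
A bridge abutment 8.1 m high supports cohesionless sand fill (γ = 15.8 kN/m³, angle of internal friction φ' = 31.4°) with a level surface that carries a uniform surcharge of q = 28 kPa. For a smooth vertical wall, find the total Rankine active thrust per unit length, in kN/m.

235 kN/m

K_a = tan²(45° − φ/2) = 0.3149.
Soil triangle: ½ K_a γ H² = 0.5×0.3149×15.8×8.1² = 163.2 kN/m.
Surcharge rectangle: K_a q H = 0.3149×28×8.1 = 71.42 kN/m.
Total = 163.2 + 71.42 = 234.6 kN/m.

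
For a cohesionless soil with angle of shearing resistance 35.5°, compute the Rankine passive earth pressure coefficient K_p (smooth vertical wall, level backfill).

K_p = (1 + sin φ)/(1 − sin φ) = tan²(45° + 35.5°/2) = 3.770.

3.77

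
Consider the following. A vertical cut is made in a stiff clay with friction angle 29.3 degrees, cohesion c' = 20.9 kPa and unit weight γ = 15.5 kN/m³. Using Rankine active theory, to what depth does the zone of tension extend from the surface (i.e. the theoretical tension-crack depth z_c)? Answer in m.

K_a = tan²(45° − 29.3°/2) = 0.3428; √K_a = 0.5855.
The active pressure is zero where K_a γ z = 2c√K_a, so z_c = 2c/(γ√K_a) = 2×20.9/(15.5×0.5855) = 4.606 m.

4.61 m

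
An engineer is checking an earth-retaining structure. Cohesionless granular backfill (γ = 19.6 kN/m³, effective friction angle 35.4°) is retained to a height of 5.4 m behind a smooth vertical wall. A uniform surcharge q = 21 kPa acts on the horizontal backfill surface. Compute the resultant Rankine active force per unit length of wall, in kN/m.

106 kN/m

K_a = tan²(45° − φ/2) = 0.2664.
Soil triangle: ½ K_a γ H² = 0.5×0.2664×19.6×5.4² = 76.13 kN/m.
Surcharge rectangle: K_a q H = 0.2664×21×5.4 = 30.21 kN/m.
Total = 76.13 + 30.21 = 106.3 kN/m.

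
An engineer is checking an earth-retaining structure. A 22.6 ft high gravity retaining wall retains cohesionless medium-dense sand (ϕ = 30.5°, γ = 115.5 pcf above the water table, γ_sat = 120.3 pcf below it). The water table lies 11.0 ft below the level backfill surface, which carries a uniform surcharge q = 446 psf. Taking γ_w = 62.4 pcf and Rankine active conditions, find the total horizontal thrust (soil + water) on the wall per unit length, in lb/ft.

K_a = tan²(45° − φ/2) = 0.3267.
γ' = 120.3 − 62.4 = 57.90 pcf. h₂ = H − d_w = 11.6 ft.
σ'_h: at surface K_a·q = 145.7; at WT K_a(q+γd_w) = 560.7; at base K_a(q+γd_w+γ'h₂) = 780.1 psf.
P₁ = ½(145.7+560.7)×11.0 = 3885; P₂ = ½(560.7+780.1)×11.6 = 7777; P_w = ½γ_w h₂² = 4198.
Total = 3885+7777+4198 = 15860 lb/ft.

15900 lb/ft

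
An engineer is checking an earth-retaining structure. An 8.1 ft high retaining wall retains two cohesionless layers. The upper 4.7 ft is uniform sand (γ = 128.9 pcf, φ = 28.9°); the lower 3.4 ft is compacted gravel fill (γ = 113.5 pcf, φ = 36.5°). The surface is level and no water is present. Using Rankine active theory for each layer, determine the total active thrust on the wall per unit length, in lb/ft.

K_a1 = tan²(45°−28.9°/2) = 0.3484; K_a2 = tan²(45°−36.5°/2) = 0.2541.
Layer 1: σ at base = K_a1 γ₁ h₁ = 211.0 psf; P₁ = ½×211.0×4.7 = 496.0.
Layer 2: σ_v at top = γ₁h₁ = 605.8; σ_h top = K_a2×605.8 = 153.9; σ_h base = K_a2×(605.8+113.5×3.4) = 252.0.
P₂ = ½(153.9+252.0)×3.4 = 690.0. Total P_a = 496.0+690.0 = 1186 lb/ft.

1190 lb/ft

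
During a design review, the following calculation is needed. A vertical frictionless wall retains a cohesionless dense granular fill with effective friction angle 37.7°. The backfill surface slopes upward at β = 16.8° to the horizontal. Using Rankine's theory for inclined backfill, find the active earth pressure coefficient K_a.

K_a = cos β · (cos β − √(cos²β − cos²φ)) / (cos β + √(cos²β − cos²φ)).
cos β = 0.9573, cos φ = 0.7912, √(cos²β − cos²φ) = 0.5389.
K_a = 0.9573 × (0.9573 − 0.5389)/(0.9573 + 0.5389) = 0.2677.

0.268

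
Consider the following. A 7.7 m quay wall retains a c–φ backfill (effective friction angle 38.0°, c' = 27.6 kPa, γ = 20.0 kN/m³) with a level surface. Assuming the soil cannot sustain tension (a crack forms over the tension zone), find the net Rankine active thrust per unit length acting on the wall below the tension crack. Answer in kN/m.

K_a = 0.2379; √K_a = 0.4877.
Tension-crack depth z_c = 2c/(γ√K_a) = 2×27.6/(20.0×0.4877) = 5.659 m.
σ_a at base = K_a γ H − 2c√K_a = 0.2379×20.0×7.7 − 2×27.6×0.4877 = 9.711 kPa.
P_a = ½ × 9.711 × (H − z_c) = 0.5×9.711×2.041 = 9.911 kN/m.

9.91 kN/m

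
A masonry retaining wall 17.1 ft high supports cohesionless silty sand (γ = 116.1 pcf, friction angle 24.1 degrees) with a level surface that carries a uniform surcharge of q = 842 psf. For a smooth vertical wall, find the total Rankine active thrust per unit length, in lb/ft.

K_a = tan²(45° − φ/2) = 0.4201.
Soil triangle: ½ K_a γ H² = 0.5×0.4201×116.1×17.1² = 7131 lb/ft.
Surcharge rectangle: K_a q H = 0.4201×842×17.1 = 6049 lb/ft.
Total = 7131 + 6049 = 13180 lb/ft.

13200 lb/ft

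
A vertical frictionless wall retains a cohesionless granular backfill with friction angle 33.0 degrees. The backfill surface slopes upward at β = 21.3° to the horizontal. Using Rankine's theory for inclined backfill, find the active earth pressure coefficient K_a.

K_a = cos β · (cos β − √(cos²β − cos²φ)) / (cos β + √(cos²β − cos²φ)).
cos β = 0.9317, cos φ = 0.8387, √(cos²β − cos²φ) = 0.4058.
K_a = 0.9317 × (0.9317 − 0.4058)/(0.9317 + 0.4058) = 0.3663.

0.366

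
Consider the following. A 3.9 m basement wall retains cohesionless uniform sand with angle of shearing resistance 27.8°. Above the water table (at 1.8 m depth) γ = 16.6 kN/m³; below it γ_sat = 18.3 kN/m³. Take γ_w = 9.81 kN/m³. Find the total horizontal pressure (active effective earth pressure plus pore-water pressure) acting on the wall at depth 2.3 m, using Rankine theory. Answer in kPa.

K_a = (1 − sin φ)/(1 + sin φ) = 0.3639.
γ' = 18.3 − 9.81 = 8.490 kN/m³.
Effective vertical stress at 2.3 m: σ'_v = 16.6×1.8 + 8.490×0.500 = 34.12 kPa.
σ'_h = K_a σ'_v = 0.3639 × 34.12 = 12.42 kPa; u = γ_w × 0.500 = 4.905 kPa.
Total σ_h = 12.42 + 4.905 = 17.32 kPa.

17.3 kPa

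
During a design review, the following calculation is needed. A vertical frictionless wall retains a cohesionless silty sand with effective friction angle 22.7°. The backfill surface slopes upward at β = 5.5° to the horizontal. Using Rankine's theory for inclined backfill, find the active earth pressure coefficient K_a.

K_a = cos β · (cos β − √(cos²β − cos²φ)) / (cos β + √(cos²β − cos²φ)).
cos β = 0.9954, cos φ = 0.9225, √(cos²β − cos²φ) = 0.3738.
K_a = 0.9954 × (0.9954 − 0.3738)/(0.9954 + 0.3738) = 0.4519.

0.452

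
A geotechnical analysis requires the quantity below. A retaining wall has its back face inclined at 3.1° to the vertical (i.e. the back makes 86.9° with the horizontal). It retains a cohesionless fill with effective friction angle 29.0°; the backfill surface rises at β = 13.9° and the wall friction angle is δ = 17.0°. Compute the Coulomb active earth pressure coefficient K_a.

K_a = sin²(α+φ) / [sin²α · sin(α−δ) · (1 + √{sin(φ+δ)sin(φ−β) / (sin(α−δ)sin(α+β))})²].
With α = 86.9°, φ = 29.0°, δ = 17.0°, β = 13.9°: K_a = 0.4106.

0.411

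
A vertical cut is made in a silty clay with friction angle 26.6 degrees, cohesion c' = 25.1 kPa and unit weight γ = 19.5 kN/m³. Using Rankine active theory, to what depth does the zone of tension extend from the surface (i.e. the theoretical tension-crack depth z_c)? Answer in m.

K_a = tan²(45° − 26.6°/2) = 0.3814; √K_a = 0.6176.
The active pressure is zero where K_a γ z = 2c√K_a, so z_c = 2c/(γ√K_a) = 2×25.1/(19.5×0.6176) = 4.168 m.

4.17 m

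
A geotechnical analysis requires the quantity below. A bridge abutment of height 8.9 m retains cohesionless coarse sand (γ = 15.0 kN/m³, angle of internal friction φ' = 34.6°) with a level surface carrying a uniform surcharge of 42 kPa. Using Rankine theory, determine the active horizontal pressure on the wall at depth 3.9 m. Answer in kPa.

K_a = (1 − sin φ)/(1 + sin φ) = 0.2756.
σ_v = γz + q = 15.0 × 3.9 + 42 = 100.5 kPa.
σ_h = K_a σ_v = 0.2756 × 100.5 = 27.70 kPa.

27.7 kPa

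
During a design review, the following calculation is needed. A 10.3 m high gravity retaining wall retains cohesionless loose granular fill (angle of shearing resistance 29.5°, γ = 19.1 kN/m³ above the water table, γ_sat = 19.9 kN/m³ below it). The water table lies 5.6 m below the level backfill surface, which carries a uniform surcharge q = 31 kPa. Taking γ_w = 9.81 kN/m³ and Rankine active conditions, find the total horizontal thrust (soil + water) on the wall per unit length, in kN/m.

528 kN/m

K_a = tan²(45° − φ/2) = 0.3401.
γ' = 19.9 − 9.81 = 10.09 kN/m³. h₂ = H − d_w = 4.7 m.
σ'_h: at surface K_a·q = 10.54; at WT K_a(q+γd_w) = 46.92; at base K_a(q+γd_w+γ'h₂) = 63.05 kPa.
P₁ = ½(10.54+46.92)×5.6 = 160.9; P₂ = ½(46.92+63.05)×4.7 = 258.4; P_w = ½γ_w h₂² = 108.4.
Total = 160.9+258.4+108.4 = 527.7 kN/m.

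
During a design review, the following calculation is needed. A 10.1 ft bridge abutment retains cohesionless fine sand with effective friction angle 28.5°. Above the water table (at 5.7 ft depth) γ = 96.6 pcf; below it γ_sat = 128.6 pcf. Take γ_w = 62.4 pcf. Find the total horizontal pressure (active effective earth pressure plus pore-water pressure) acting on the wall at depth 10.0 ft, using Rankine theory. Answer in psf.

K_a = (1 − sin φ)/(1 + sin φ) = 0.3540.
γ' = 128.6 − 62.4 = 66.20 pcf.
Effective vertical stress at 10.0 ft: σ'_v = 96.6×5.7 + 66.20×4.30 = 835.3 psf.
σ'_h = K_a σ'_v = 0.3540 × 835.3 = 295.6 psf; u = γ_w × 4.30 = 268.3 psf.
Total σ_h = 295.6 + 268.3 = 564.0 psf.

564 psf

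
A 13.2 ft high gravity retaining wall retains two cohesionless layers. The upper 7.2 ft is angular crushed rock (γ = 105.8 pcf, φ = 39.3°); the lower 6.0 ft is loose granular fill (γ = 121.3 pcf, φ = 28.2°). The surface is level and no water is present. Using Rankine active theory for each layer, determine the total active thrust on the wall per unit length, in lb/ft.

3030 lb/ft

K_a1 = tan²(45°−39.3°/2) = 0.2245; K_a2 = tan²(45°−28.2°/2) = 0.3582.
Layer 1: σ at base = K_a1 γ₁ h₁ = 171.0 psf; P₁ = ½×171.0×7.2 = 615.5.
Layer 2: σ_v at top = γ₁h₁ = 761.8; σ_h top = K_a2×761.8 = 272.9; σ_h base = K_a2×(761.8+121.3×6.0) = 533.5.
P₂ = ½(272.9+533.5)×6.0 = 2419. Total P_a = 615.5+2419 = 3035 lb/ft.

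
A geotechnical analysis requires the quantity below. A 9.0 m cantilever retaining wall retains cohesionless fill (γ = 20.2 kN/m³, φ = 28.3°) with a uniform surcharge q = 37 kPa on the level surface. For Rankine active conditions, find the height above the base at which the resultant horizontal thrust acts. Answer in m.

3.43 m

K_a = 0.3568.
Triangular part P₁ = ½K_aγH² = 291.9 at H/3 = 3.000 m; rectangular part P₂ = K_a q H = 118.8 at H/2 = 4.500 m.
ȳ = (P₁·3.000 + P₂·4.500)/(P₁+P₂) = 3.434 m.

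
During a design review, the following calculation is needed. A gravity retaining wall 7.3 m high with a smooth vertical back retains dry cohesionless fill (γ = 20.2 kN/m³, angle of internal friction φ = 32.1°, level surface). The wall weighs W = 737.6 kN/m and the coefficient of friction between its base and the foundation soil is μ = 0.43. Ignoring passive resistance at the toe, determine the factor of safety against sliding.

1.93

K_a = tan²(45° − 32.1°/2) = 0.3060.
P_a = ½K_aγH² = 0.5×0.3060×20.2×7.3² = 164.7 kN/m, acting at H/3 = 2.433 m above the base.
FS_sliding = μW / P_a = 0.43×737.6 / 164.7 = 1.926.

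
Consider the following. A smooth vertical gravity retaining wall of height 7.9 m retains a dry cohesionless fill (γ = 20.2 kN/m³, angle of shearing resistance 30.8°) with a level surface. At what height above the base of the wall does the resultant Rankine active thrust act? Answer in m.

2.63 m

K_a = 0.3227.
The pressure distribution is triangular, so the resultant acts at H/3 above the base = 7.9/3 = 2.633 m.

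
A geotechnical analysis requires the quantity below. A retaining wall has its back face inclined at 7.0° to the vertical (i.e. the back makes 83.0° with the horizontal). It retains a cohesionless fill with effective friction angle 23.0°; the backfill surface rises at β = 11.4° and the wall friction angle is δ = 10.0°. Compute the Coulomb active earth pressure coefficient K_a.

0.547

K_a = sin²(α+φ) / [sin²α · sin(α−δ) · (1 + √{sin(φ+δ)sin(φ−β) / (sin(α−δ)sin(α+β))})²].
With α = 83.0°, φ = 23.0°, δ = 10.0°, β = 11.4°: K_a = 0.5471.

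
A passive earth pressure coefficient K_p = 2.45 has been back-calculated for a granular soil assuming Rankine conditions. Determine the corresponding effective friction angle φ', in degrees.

24.9°

K_p = (1+sin φ)/(1−sin φ) ⇒ sin φ = (K_p − 1)/(K_p + 1) = 0.4203.
φ = arcsin(0.4203) = 24.85°.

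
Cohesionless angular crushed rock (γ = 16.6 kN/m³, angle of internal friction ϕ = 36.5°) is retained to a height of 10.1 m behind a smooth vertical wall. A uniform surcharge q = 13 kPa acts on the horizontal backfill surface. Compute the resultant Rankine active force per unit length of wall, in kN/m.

K_a = tan²(45° − φ/2) = 0.2541.
Soil triangle: ½ K_a γ H² = 0.5×0.2541×16.6×10.1² = 215.1 kN/m.
Surcharge rectangle: K_a q H = 0.2541×13×10.1 = 33.36 kN/m.
Total = 215.1 + 33.36 = 248.5 kN/m.

248 kN/m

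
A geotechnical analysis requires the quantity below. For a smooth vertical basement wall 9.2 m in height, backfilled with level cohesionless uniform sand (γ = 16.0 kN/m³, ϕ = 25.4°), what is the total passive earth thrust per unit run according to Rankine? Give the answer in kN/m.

K_p = tan²(45° + φ/2) = 2.502.
P_p = ½ K_p γ H² = 0.5 × 2.502 × 16.0 × 9.2² = 1694 kN/m.

1690 kN/m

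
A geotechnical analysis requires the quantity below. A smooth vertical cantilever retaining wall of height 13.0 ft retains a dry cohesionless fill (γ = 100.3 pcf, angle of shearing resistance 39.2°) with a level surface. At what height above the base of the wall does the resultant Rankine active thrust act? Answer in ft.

K_a = 0.2255.
The pressure distribution is triangular, so the resultant acts at H/3 above the base = 13.0/3 = 4.333 ft.

4.33 ft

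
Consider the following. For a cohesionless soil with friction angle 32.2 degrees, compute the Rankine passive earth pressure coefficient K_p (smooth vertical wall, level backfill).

K_p = (1 + sin φ)/(1 − sin φ) = tan²(45° + 32.2°/2) = 3.282.

3.28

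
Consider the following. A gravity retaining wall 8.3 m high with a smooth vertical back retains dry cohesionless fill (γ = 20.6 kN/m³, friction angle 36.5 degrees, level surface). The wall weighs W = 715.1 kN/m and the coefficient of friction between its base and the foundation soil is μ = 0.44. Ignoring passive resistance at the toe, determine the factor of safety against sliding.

K_a = tan²(45° − 36.5°/2) = 0.2541.
P_a = ½K_aγH² = 0.5×0.2541×20.6×8.3² = 180.3 kN/m, acting at H/3 = 2.767 m above the base.
FS_sliding = μW / P_a = 0.44×715.1 / 180.3 = 1.745.

1.75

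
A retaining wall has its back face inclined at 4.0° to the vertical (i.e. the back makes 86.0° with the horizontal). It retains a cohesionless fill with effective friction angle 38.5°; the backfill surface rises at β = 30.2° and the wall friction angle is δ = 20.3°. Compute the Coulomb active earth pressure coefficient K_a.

K_a = sin²(α+φ) / [sin²α · sin(α−δ) · (1 + √{sin(φ+δ)sin(φ−β) / (sin(α−δ)sin(α+β))})²].
With α = 86.0°, φ = 38.5°, δ = 20.3°, β = 30.2°: K_a = 0.3884.

0.388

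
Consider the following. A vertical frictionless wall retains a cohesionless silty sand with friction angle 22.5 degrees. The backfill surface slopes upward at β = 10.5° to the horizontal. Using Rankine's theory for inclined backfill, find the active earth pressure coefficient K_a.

K_a = cos β · (cos β − √(cos²β − cos²φ)) / (cos β + √(cos²β − cos²φ)).
cos β = 0.9833, cos φ = 0.9239, √(cos²β − cos²φ) = 0.3365.
K_a = 0.9833 × (0.9833 − 0.3365)/(0.9833 + 0.3365) = 0.4818.

0.482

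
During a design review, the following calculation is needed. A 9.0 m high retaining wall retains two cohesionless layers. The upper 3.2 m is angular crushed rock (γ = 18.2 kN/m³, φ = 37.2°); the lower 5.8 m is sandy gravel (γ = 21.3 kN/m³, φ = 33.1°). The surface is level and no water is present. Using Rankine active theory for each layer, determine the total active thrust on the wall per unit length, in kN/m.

227 kN/m

K_a1 = tan²(45°−37.2°/2) = 0.2464; K_a2 = tan²(45°−33.1°/2) = 0.2936.
Layer 1: σ at base = K_a1 γ₁ h₁ = 14.35 kPa; P₁ = ½×14.35×3.2 = 22.96.
Layer 2: σ_v at top = γ₁h₁ = 58.24; σ_h top = K_a2×58.24 = 17.10; σ_h base = K_a2×(58.24+21.3×5.8) = 53.37.
P₂ = ½(17.10+53.37)×5.8 = 204.3. Total P_a = 22.96+204.3 = 227.3 kN/m.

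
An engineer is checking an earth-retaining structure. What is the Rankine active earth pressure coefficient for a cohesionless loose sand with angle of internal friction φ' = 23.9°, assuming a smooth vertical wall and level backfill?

K_a = tan²(45° − φ/2) = tan²(33.05°) = 0.4233.

0.423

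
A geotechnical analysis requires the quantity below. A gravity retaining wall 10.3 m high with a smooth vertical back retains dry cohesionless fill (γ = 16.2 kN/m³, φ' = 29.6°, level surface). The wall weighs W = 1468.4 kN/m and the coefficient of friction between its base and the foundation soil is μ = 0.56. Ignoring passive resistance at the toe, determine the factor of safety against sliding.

K_a = tan²(45° − 29.6°/2) = 0.3387.
P_a = ½K_aγH² = 0.5×0.3387×16.2×10.3² = 291.1 kN/m, acting at H/3 = 3.433 m above the base.
FS_sliding = μW / P_a = 0.56×1468.4 / 291.1 = 2.825.

2.82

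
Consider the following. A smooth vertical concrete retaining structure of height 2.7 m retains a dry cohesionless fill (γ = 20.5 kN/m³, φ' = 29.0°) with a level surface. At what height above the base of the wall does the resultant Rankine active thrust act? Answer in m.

0.900 m

K_a = 0.3470.
The pressure distribution is triangular, so the resultant acts at H/3 above the base = 2.7/3 = 0.9000 m.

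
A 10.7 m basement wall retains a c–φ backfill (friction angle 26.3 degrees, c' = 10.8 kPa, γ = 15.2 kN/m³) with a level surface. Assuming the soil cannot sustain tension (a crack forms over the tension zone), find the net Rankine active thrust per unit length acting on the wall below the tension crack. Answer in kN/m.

208 kN/m

K_a = 0.3859; √K_a = 0.6212.
Tension-crack depth z_c = 2c/(γ√K_a) = 2×10.8/(15.2×0.6212) = 2.287 m.
σ_a at base = K_a γ H − 2c√K_a = 0.3859×15.2×10.7 − 2×10.8×0.6212 = 49.35 kPa.
P_a = ½ × 49.35 × (H − z_c) = 0.5×49.35×8.413 = 207.6 kN/m.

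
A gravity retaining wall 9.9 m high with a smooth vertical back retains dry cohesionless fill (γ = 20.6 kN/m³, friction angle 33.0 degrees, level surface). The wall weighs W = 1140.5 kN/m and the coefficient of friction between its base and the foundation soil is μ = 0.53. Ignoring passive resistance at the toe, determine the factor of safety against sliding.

K_a = tan²(45° − 33.0°/2) = 0.2948.
P_a = ½K_aγH² = 0.5×0.2948×20.6×9.9² = 297.6 kN/m, acting at H/3 = 3.300 m above the base.
FS_sliding = μW / P_a = 0.53×1140.5 / 297.6 = 2.031.

2.03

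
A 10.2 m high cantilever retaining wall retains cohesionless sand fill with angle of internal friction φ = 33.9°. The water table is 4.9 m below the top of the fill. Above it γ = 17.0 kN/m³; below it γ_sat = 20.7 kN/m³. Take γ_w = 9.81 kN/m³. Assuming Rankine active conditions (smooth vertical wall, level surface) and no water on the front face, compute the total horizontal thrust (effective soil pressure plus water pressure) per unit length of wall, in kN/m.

K_a = tan²(45° − φ/2) = 0.2839.
γ' = 20.7 − 9.81 = 10.89 kN/m³. Depth below WT = 5.3 m.
σ'_h at WT = K_a γ d_w = 23.65 kPa; at base = 23.65 + K_a γ' × 5.3 = 40.04 kPa.
P₁ (0–4.9 m) = ½×23.65×4.9 = 57.94. P₂ (4.9–10.2 m) = ½(23.65+40.04)×5.3 = 168.8.
P_w = ½ γ_w h₂² = 0.5×9.81×5.3² = 137.8. Total = 57.94+168.8+137.8 = 364.5 kN/m.

364 kN/m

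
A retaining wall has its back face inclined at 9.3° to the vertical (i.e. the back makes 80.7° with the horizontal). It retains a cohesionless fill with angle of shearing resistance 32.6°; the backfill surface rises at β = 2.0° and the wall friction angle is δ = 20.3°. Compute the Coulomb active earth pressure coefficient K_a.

0.350

K_a = sin²(α+φ) / [sin²α · sin(α−δ) · (1 + √{sin(φ+δ)sin(φ−β) / (sin(α−δ)sin(α+β))})²].
With α = 80.7°, φ = 32.6°, δ = 20.3°, β = 2.0°: K_a = 0.3504.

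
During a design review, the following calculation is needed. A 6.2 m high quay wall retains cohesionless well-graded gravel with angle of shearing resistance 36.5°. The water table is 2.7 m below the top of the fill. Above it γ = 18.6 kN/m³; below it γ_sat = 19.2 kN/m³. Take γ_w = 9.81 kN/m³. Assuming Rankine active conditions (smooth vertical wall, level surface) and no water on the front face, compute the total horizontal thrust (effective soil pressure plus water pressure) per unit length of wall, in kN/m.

K_a = tan²(45° − φ/2) = 0.2541.
γ' = 19.2 − 9.81 = 9.390 kN/m³. Depth below WT = 3.5 m.
σ'_h at WT = K_a γ d_w = 12.76 kPa; at base = 12.76 + K_a γ' × 3.5 = 21.11 kPa.
P₁ (0–2.7 m) = ½×12.76×2.7 = 17.22. P₂ (2.7–6.2 m) = ½(12.76+21.11)×3.5 = 59.27.
P_w = ½ γ_w h₂² = 0.5×9.81×3.5² = 60.09. Total = 17.22+59.27+60.09 = 136.6 kN/m.

137 kN/m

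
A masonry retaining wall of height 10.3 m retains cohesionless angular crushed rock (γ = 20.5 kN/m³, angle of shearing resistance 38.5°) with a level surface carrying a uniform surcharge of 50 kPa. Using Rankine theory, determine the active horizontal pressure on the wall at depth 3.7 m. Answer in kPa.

29.3 kPa

K_a = (1 − sin φ)/(1 + sin φ) = 0.2327.
σ_v = γz + q = 20.5 × 3.7 + 50 = 125.9 kPa.
σ_h = K_a σ_v = 0.2327 × 125.9 = 29.28 kPa.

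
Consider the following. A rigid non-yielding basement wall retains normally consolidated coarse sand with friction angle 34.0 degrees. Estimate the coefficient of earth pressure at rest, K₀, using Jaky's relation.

K₀ = 1 − sin φ' = 1 − sin 34.0° = 0.4408.

0.441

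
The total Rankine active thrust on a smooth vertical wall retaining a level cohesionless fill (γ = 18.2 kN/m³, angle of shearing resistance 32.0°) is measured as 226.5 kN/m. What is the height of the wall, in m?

9.00 m

K_a = 0.3073. P_a = ½ K_a γ H² ⇒ H = √(2P_a/(K_a γ)).
H = √(2×226.5/(0.3073×18.2)) = 9.000 m.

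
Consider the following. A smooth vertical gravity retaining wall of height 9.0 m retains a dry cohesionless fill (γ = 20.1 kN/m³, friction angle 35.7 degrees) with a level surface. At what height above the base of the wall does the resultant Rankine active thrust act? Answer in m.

3.00 m

K_a = 0.2630.
The pressure distribution is triangular, so the resultant acts at H/3 above the base = 9.0/3 = 3.000 m.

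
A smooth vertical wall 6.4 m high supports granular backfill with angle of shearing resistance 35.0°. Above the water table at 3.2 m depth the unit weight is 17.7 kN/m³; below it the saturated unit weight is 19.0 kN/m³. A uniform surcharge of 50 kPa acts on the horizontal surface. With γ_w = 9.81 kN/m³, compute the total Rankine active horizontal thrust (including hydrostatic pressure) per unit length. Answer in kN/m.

223 kN/m

K_a = tan²(45° − φ/2) = 0.2710.
γ' = 19.0 − 9.81 = 9.190 kN/m³. h₂ = H − d_w = 3.2 m.
σ'_h: at surface K_a·q = 13.55; at WT K_a(q+γd_w) = 28.90; at base K_a(q+γd_w+γ'h₂) = 36.87 kPa.
P₁ = ½(13.55+28.90)×3.2 = 67.92; P₂ = ½(28.90+36.87)×3.2 = 105.2; P_w = ½γ_w h₂² = 50.23.
Total = 67.92+105.2+50.23 = 223.4 kN/m.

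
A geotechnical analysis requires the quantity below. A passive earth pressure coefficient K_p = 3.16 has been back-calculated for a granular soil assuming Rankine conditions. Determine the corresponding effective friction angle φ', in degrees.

K_p = (1+sin φ)/(1−sin φ) ⇒ sin φ = (K_p − 1)/(K_p + 1) = 0.5192.
φ = arcsin(0.5192) = 31.28°.

31.3°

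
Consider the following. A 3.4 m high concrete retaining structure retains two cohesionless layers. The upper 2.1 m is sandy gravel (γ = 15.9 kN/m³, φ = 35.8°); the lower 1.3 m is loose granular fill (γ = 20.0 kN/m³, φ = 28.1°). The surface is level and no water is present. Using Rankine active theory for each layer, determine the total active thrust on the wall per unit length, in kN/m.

30.9 kN/m

K_a1 = tan²(45°−35.8°/2) = 0.2619; K_a2 = tan²(45°−28.1°/2) = 0.3596.
Layer 1: σ at base = K_a1 γ₁ h₁ = 8.744 kPa; P₁ = ½×8.744×2.1 = 9.181.
Layer 2: σ_v at top = γ₁h₁ = 33.39; σ_h top = K_a2×33.39 = 12.01; σ_h base = K_a2×(33.39+20.0×1.3) = 21.36.
P₂ = ½(12.01+21.36)×1.3 = 21.69. Total P_a = 9.181+21.69 = 30.87 kN/m.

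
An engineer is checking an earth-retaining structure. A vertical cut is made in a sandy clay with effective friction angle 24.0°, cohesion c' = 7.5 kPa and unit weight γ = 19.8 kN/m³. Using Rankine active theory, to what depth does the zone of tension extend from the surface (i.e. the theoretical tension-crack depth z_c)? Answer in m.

1.17 m

K_a = tan²(45° − 24.0°/2) = 0.4217; √K_a = 0.6494.
The active pressure is zero where K_a γ z = 2c√K_a, so z_c = 2c/(γ√K_a) = 2×7.5/(19.8×0.6494) = 1.167 m.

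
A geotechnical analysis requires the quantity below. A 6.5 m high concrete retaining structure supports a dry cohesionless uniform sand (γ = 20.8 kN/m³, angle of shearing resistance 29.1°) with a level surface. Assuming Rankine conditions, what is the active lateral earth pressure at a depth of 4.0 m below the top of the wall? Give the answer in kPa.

K_a = (1 − sin φ)/(1 + sin φ) = 0.3456.
σ_h = K_a γ z = 0.3456 × 20.8 × 4.0 = 28.75 kPa.

28.8 kPa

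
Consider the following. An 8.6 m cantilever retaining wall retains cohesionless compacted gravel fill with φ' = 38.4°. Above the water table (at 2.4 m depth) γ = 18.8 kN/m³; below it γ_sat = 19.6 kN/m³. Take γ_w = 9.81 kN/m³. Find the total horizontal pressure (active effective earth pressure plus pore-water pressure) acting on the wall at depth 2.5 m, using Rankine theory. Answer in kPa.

11.8 kPa

K_a = (1 − sin φ)/(1 + sin φ) = 0.2337.
γ' = 19.6 − 9.81 = 9.790 kN/m³.
Effective vertical stress at 2.5 m: σ'_v = 18.8×2.4 + 9.790×0.100 = 46.10 kPa.
σ'_h = K_a σ'_v = 0.2337 × 46.10 = 10.77 kPa; u = γ_w × 0.100 = 0.9810 kPa.
Total σ_h = 10.77 + 0.9810 = 11.75 kPa.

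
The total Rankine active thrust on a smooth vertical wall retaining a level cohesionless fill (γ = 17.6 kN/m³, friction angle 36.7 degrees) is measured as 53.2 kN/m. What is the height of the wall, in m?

K_a = 0.2519. P_a = ½ K_a γ H² ⇒ H = √(2P_a/(K_a γ)).
H = √(2×53.2/(0.2519×17.6)) = 4.899 m.

4.90 m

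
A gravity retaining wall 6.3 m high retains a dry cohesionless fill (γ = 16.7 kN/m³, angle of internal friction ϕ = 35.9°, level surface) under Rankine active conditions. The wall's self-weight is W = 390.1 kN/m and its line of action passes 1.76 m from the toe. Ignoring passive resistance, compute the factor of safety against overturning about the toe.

3.78

K_a = tan²(45° − 35.9°/2) = 0.2607.
P_a = ½K_aγH² = 0.5×0.2607×16.7×6.3² = 86.41 kN/m, acting at H/3 = 2.100 m above the base.
Overturning moment M_o = P_a × H/3 = 86.41 × 2.100 = 181.5.
Resisting moment M_r = W × 1.76 = 390.1 × 1.76 = 686.6.
FS_overturning = M_r/M_o = 686.6/181.5 = 3.784.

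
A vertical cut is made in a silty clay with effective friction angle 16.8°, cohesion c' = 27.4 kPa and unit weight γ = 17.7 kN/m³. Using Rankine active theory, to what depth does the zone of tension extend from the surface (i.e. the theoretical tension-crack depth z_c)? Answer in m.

4.17 m

K_a = tan²(45° − 16.8°/2) = 0.5516; √K_a = 0.7427.
The active pressure is zero where K_a γ z = 2c√K_a, so z_c = 2c/(γ√K_a) = 2×27.4/(17.7×0.7427) = 4.169 m.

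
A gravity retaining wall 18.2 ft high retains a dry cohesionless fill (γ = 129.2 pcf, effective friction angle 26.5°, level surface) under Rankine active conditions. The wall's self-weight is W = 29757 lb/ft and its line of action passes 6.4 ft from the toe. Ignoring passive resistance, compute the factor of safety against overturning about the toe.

3.83

K_a = tan²(45° − 26.5°/2) = 0.3829.
P_a = ½K_aγH² = 0.5×0.3829×129.2×18.2² = 8194 lb/ft, acting at H/3 = 6.067 ft above the base.
Overturning moment M_o = P_a × H/3 = 8194 × 6.067 = 49710.
Resisting moment M_r = W × 6.4 = 29757 × 6.4 = 190400.
FS_overturning = M_r/M_o = 190400/49710 = 3.831.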